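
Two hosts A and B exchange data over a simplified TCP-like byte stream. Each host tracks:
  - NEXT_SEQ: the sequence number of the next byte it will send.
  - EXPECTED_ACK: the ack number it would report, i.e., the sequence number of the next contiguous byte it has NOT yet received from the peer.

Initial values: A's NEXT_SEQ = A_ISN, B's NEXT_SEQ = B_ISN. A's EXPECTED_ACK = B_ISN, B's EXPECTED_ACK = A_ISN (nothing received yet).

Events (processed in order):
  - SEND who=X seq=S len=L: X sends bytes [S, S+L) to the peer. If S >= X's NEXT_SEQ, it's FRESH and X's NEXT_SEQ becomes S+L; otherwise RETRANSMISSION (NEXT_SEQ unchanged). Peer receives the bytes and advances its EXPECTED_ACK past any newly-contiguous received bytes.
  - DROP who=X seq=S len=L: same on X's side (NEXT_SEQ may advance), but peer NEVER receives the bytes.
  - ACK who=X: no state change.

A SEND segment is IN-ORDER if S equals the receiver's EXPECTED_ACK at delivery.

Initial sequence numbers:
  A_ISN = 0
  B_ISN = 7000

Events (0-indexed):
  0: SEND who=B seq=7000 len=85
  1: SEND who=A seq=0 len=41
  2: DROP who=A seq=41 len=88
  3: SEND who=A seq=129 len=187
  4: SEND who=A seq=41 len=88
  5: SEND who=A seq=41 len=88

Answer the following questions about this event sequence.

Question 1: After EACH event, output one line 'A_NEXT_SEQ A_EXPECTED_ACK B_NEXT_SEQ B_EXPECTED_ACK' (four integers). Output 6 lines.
0 7085 7085 0
41 7085 7085 41
129 7085 7085 41
316 7085 7085 41
316 7085 7085 316
316 7085 7085 316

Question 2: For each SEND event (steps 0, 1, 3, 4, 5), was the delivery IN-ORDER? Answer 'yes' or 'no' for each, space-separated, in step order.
Answer: yes yes no yes no

Derivation:
Step 0: SEND seq=7000 -> in-order
Step 1: SEND seq=0 -> in-order
Step 3: SEND seq=129 -> out-of-order
Step 4: SEND seq=41 -> in-order
Step 5: SEND seq=41 -> out-of-order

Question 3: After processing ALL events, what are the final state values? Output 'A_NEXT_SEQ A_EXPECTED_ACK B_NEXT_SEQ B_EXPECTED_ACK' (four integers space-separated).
Answer: 316 7085 7085 316

Derivation:
After event 0: A_seq=0 A_ack=7085 B_seq=7085 B_ack=0
After event 1: A_seq=41 A_ack=7085 B_seq=7085 B_ack=41
After event 2: A_seq=129 A_ack=7085 B_seq=7085 B_ack=41
After event 3: A_seq=316 A_ack=7085 B_seq=7085 B_ack=41
After event 4: A_seq=316 A_ack=7085 B_seq=7085 B_ack=316
After event 5: A_seq=316 A_ack=7085 B_seq=7085 B_ack=316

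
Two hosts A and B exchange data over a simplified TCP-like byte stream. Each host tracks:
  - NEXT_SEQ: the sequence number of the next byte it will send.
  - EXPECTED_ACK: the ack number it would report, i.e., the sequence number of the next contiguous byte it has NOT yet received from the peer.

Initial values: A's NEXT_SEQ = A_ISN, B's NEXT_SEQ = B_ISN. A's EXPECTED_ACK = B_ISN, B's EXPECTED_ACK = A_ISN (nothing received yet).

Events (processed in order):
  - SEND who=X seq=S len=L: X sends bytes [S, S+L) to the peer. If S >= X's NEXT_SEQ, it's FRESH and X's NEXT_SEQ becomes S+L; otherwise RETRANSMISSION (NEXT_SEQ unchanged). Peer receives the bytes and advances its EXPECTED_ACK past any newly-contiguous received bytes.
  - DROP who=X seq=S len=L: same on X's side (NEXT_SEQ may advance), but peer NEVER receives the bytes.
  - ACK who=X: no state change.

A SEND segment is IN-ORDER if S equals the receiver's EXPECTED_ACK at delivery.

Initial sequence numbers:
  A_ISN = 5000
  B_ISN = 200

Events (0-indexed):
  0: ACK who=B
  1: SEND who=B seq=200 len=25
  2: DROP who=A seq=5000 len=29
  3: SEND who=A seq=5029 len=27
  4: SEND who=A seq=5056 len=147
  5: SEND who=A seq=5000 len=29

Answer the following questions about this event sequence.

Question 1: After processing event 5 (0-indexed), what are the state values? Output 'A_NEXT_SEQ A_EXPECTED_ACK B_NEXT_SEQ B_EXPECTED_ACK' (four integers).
After event 0: A_seq=5000 A_ack=200 B_seq=200 B_ack=5000
After event 1: A_seq=5000 A_ack=225 B_seq=225 B_ack=5000
After event 2: A_seq=5029 A_ack=225 B_seq=225 B_ack=5000
After event 3: A_seq=5056 A_ack=225 B_seq=225 B_ack=5000
After event 4: A_seq=5203 A_ack=225 B_seq=225 B_ack=5000
After event 5: A_seq=5203 A_ack=225 B_seq=225 B_ack=5203

5203 225 225 5203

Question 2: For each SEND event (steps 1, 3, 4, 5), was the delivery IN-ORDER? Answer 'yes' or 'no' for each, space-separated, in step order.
Answer: yes no no yes

Derivation:
Step 1: SEND seq=200 -> in-order
Step 3: SEND seq=5029 -> out-of-order
Step 4: SEND seq=5056 -> out-of-order
Step 5: SEND seq=5000 -> in-order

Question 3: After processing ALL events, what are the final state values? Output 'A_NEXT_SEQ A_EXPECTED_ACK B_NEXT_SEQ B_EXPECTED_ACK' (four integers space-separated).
Answer: 5203 225 225 5203

Derivation:
After event 0: A_seq=5000 A_ack=200 B_seq=200 B_ack=5000
After event 1: A_seq=5000 A_ack=225 B_seq=225 B_ack=5000
After event 2: A_seq=5029 A_ack=225 B_seq=225 B_ack=5000
After event 3: A_seq=5056 A_ack=225 B_seq=225 B_ack=5000
After event 4: A_seq=5203 A_ack=225 B_seq=225 B_ack=5000
After event 5: A_seq=5203 A_ack=225 B_seq=225 B_ack=5203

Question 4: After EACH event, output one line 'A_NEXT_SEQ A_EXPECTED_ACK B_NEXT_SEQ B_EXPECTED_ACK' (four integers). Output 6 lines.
5000 200 200 5000
5000 225 225 5000
5029 225 225 5000
5056 225 225 5000
5203 225 225 5000
5203 225 225 5203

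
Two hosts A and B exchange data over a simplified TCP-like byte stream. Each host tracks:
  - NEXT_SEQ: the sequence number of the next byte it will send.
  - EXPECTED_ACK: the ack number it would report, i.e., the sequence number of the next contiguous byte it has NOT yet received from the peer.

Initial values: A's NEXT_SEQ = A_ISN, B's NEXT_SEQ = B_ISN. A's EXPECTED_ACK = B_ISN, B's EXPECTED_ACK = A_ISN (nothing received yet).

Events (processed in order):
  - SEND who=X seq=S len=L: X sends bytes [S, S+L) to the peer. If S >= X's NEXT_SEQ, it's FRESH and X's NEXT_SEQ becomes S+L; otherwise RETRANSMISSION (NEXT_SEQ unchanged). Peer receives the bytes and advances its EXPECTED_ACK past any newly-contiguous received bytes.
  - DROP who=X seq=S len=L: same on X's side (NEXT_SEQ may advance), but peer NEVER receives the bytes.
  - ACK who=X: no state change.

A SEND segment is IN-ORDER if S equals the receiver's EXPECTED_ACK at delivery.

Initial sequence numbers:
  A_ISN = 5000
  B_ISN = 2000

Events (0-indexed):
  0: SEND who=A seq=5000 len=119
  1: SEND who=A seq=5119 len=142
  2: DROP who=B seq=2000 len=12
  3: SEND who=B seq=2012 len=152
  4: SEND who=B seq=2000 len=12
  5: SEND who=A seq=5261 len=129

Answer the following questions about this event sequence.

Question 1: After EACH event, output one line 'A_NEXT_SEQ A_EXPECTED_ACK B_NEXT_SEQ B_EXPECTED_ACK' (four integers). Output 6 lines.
5119 2000 2000 5119
5261 2000 2000 5261
5261 2000 2012 5261
5261 2000 2164 5261
5261 2164 2164 5261
5390 2164 2164 5390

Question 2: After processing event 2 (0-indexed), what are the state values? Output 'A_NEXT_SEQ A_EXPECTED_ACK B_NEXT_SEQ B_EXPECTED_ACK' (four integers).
After event 0: A_seq=5119 A_ack=2000 B_seq=2000 B_ack=5119
After event 1: A_seq=5261 A_ack=2000 B_seq=2000 B_ack=5261
After event 2: A_seq=5261 A_ack=2000 B_seq=2012 B_ack=5261

5261 2000 2012 5261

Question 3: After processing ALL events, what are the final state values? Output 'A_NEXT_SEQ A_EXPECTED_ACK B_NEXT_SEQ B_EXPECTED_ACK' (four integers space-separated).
After event 0: A_seq=5119 A_ack=2000 B_seq=2000 B_ack=5119
After event 1: A_seq=5261 A_ack=2000 B_seq=2000 B_ack=5261
After event 2: A_seq=5261 A_ack=2000 B_seq=2012 B_ack=5261
After event 3: A_seq=5261 A_ack=2000 B_seq=2164 B_ack=5261
After event 4: A_seq=5261 A_ack=2164 B_seq=2164 B_ack=5261
After event 5: A_seq=5390 A_ack=2164 B_seq=2164 B_ack=5390

Answer: 5390 2164 2164 5390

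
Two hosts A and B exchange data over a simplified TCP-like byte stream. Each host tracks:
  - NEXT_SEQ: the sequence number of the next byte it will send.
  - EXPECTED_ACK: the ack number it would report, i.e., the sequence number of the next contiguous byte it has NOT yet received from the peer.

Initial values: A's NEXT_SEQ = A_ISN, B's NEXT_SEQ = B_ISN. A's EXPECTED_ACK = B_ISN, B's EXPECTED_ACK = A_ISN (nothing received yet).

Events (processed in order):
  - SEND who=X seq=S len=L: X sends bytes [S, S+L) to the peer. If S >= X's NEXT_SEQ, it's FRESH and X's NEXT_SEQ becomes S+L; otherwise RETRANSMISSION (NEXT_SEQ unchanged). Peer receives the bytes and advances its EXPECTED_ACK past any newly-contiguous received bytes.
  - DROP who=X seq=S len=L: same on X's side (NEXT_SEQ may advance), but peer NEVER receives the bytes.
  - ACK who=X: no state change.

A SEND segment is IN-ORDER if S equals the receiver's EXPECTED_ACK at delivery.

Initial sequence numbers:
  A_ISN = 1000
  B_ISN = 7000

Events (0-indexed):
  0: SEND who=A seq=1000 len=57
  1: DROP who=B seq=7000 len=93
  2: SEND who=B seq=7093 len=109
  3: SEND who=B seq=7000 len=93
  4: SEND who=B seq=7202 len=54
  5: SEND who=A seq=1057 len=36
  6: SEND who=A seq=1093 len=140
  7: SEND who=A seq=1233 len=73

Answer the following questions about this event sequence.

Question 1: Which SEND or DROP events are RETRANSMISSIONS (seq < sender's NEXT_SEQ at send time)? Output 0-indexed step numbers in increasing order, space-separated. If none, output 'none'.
Step 0: SEND seq=1000 -> fresh
Step 1: DROP seq=7000 -> fresh
Step 2: SEND seq=7093 -> fresh
Step 3: SEND seq=7000 -> retransmit
Step 4: SEND seq=7202 -> fresh
Step 5: SEND seq=1057 -> fresh
Step 6: SEND seq=1093 -> fresh
Step 7: SEND seq=1233 -> fresh

Answer: 3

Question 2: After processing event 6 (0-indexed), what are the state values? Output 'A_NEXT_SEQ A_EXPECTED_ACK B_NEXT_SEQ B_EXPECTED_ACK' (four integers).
After event 0: A_seq=1057 A_ack=7000 B_seq=7000 B_ack=1057
After event 1: A_seq=1057 A_ack=7000 B_seq=7093 B_ack=1057
After event 2: A_seq=1057 A_ack=7000 B_seq=7202 B_ack=1057
After event 3: A_seq=1057 A_ack=7202 B_seq=7202 B_ack=1057
After event 4: A_seq=1057 A_ack=7256 B_seq=7256 B_ack=1057
After event 5: A_seq=1093 A_ack=7256 B_seq=7256 B_ack=1093
After event 6: A_seq=1233 A_ack=7256 B_seq=7256 B_ack=1233

1233 7256 7256 1233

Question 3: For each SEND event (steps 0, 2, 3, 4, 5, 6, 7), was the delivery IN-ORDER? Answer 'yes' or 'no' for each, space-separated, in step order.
Step 0: SEND seq=1000 -> in-order
Step 2: SEND seq=7093 -> out-of-order
Step 3: SEND seq=7000 -> in-order
Step 4: SEND seq=7202 -> in-order
Step 5: SEND seq=1057 -> in-order
Step 6: SEND seq=1093 -> in-order
Step 7: SEND seq=1233 -> in-order

Answer: yes no yes yes yes yes yes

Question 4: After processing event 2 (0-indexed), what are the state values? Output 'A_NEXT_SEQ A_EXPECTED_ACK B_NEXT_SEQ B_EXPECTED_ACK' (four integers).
After event 0: A_seq=1057 A_ack=7000 B_seq=7000 B_ack=1057
After event 1: A_seq=1057 A_ack=7000 B_seq=7093 B_ack=1057
After event 2: A_seq=1057 A_ack=7000 B_seq=7202 B_ack=1057

1057 7000 7202 1057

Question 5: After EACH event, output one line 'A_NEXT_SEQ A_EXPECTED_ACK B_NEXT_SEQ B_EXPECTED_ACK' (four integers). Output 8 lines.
1057 7000 7000 1057
1057 7000 7093 1057
1057 7000 7202 1057
1057 7202 7202 1057
1057 7256 7256 1057
1093 7256 7256 1093
1233 7256 7256 1233
1306 7256 7256 1306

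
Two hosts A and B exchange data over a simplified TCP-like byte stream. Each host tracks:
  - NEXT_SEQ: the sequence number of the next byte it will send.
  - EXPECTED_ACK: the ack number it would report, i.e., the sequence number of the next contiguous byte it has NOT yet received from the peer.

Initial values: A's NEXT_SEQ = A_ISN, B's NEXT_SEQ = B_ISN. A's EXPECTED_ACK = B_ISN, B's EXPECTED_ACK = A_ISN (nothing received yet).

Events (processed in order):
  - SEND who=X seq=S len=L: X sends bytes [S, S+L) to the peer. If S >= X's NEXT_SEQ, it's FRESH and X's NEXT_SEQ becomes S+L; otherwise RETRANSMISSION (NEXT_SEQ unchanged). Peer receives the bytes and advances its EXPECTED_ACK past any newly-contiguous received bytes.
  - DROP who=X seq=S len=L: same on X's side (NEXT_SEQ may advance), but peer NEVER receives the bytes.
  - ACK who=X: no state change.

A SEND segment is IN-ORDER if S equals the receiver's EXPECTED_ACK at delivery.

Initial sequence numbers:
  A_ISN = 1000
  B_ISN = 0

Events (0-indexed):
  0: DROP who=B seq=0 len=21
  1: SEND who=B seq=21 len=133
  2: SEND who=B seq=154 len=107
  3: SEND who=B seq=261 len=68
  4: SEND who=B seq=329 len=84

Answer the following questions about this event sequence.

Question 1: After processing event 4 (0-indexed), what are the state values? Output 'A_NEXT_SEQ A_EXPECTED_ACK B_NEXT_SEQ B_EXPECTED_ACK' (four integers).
After event 0: A_seq=1000 A_ack=0 B_seq=21 B_ack=1000
After event 1: A_seq=1000 A_ack=0 B_seq=154 B_ack=1000
After event 2: A_seq=1000 A_ack=0 B_seq=261 B_ack=1000
After event 3: A_seq=1000 A_ack=0 B_seq=329 B_ack=1000
After event 4: A_seq=1000 A_ack=0 B_seq=413 B_ack=1000

1000 0 413 1000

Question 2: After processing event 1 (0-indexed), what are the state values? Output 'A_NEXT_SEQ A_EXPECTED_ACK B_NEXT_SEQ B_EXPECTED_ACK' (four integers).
After event 0: A_seq=1000 A_ack=0 B_seq=21 B_ack=1000
After event 1: A_seq=1000 A_ack=0 B_seq=154 B_ack=1000

1000 0 154 1000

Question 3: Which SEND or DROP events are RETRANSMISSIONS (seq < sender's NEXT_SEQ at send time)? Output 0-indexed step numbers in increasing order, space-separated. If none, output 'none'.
Step 0: DROP seq=0 -> fresh
Step 1: SEND seq=21 -> fresh
Step 2: SEND seq=154 -> fresh
Step 3: SEND seq=261 -> fresh
Step 4: SEND seq=329 -> fresh

Answer: none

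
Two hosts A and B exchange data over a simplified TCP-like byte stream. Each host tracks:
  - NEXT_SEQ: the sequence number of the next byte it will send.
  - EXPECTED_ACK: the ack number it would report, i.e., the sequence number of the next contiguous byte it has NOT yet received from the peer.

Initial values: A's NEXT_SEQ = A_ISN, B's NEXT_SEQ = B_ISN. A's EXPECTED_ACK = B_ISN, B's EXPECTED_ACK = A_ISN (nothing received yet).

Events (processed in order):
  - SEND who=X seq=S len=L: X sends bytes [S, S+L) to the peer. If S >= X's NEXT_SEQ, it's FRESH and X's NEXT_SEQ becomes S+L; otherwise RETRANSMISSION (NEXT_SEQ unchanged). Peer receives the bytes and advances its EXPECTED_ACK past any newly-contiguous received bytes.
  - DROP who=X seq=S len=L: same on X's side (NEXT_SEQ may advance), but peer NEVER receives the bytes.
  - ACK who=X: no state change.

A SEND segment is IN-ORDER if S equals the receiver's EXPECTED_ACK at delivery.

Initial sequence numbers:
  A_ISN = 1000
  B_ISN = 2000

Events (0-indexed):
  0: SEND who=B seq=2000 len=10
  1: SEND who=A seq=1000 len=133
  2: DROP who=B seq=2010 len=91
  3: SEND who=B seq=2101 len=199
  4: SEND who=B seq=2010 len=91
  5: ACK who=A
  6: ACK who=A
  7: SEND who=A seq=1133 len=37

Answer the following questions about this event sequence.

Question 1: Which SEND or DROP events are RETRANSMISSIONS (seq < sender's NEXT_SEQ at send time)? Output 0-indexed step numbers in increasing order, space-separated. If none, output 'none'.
Answer: 4

Derivation:
Step 0: SEND seq=2000 -> fresh
Step 1: SEND seq=1000 -> fresh
Step 2: DROP seq=2010 -> fresh
Step 3: SEND seq=2101 -> fresh
Step 4: SEND seq=2010 -> retransmit
Step 7: SEND seq=1133 -> fresh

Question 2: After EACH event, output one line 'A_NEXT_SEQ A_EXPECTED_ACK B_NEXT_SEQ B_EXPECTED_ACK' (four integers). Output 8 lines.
1000 2010 2010 1000
1133 2010 2010 1133
1133 2010 2101 1133
1133 2010 2300 1133
1133 2300 2300 1133
1133 2300 2300 1133
1133 2300 2300 1133
1170 2300 2300 1170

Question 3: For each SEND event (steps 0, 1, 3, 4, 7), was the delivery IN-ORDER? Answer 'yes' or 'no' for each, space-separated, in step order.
Answer: yes yes no yes yes

Derivation:
Step 0: SEND seq=2000 -> in-order
Step 1: SEND seq=1000 -> in-order
Step 3: SEND seq=2101 -> out-of-order
Step 4: SEND seq=2010 -> in-order
Step 7: SEND seq=1133 -> in-order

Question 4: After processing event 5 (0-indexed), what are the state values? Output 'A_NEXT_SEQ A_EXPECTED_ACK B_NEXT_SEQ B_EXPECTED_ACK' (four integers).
After event 0: A_seq=1000 A_ack=2010 B_seq=2010 B_ack=1000
After event 1: A_seq=1133 A_ack=2010 B_seq=2010 B_ack=1133
After event 2: A_seq=1133 A_ack=2010 B_seq=2101 B_ack=1133
After event 3: A_seq=1133 A_ack=2010 B_seq=2300 B_ack=1133
After event 4: A_seq=1133 A_ack=2300 B_seq=2300 B_ack=1133
After event 5: A_seq=1133 A_ack=2300 B_seq=2300 B_ack=1133

1133 2300 2300 1133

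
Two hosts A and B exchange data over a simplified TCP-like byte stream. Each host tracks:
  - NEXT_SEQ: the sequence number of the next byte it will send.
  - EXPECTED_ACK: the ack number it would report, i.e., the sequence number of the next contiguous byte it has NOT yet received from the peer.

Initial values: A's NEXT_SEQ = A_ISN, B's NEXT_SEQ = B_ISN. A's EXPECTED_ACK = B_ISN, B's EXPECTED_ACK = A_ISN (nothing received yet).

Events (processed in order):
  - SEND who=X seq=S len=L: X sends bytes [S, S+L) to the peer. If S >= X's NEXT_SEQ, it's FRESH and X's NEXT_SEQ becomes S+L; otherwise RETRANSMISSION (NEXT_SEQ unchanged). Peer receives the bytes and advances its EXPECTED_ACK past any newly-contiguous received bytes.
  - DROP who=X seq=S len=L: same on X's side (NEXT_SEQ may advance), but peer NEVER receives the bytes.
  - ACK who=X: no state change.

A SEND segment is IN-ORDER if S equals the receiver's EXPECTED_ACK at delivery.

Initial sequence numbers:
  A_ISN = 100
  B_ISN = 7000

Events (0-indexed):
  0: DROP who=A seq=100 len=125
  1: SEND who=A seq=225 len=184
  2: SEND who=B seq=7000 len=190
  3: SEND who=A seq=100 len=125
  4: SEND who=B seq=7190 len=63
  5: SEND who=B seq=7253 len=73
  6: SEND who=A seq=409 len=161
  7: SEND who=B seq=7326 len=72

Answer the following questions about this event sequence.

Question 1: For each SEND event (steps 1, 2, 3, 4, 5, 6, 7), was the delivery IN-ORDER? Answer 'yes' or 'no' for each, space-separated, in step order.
Step 1: SEND seq=225 -> out-of-order
Step 2: SEND seq=7000 -> in-order
Step 3: SEND seq=100 -> in-order
Step 4: SEND seq=7190 -> in-order
Step 5: SEND seq=7253 -> in-order
Step 6: SEND seq=409 -> in-order
Step 7: SEND seq=7326 -> in-order

Answer: no yes yes yes yes yes yes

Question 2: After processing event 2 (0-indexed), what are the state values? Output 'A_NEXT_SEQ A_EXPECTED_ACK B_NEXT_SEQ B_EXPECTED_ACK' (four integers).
After event 0: A_seq=225 A_ack=7000 B_seq=7000 B_ack=100
After event 1: A_seq=409 A_ack=7000 B_seq=7000 B_ack=100
After event 2: A_seq=409 A_ack=7190 B_seq=7190 B_ack=100

409 7190 7190 100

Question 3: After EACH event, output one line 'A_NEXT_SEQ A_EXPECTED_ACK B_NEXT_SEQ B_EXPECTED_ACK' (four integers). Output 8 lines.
225 7000 7000 100
409 7000 7000 100
409 7190 7190 100
409 7190 7190 409
409 7253 7253 409
409 7326 7326 409
570 7326 7326 570
570 7398 7398 570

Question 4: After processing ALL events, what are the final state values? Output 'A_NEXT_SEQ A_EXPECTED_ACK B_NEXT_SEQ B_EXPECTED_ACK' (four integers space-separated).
Answer: 570 7398 7398 570

Derivation:
After event 0: A_seq=225 A_ack=7000 B_seq=7000 B_ack=100
After event 1: A_seq=409 A_ack=7000 B_seq=7000 B_ack=100
After event 2: A_seq=409 A_ack=7190 B_seq=7190 B_ack=100
After event 3: A_seq=409 A_ack=7190 B_seq=7190 B_ack=409
After event 4: A_seq=409 A_ack=7253 B_seq=7253 B_ack=409
After event 5: A_seq=409 A_ack=7326 B_seq=7326 B_ack=409
After event 6: A_seq=570 A_ack=7326 B_seq=7326 B_ack=570
After event 7: A_seq=570 A_ack=7398 B_seq=7398 B_ack=570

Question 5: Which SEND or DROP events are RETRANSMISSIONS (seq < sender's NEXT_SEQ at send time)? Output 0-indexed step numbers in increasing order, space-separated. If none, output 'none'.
Step 0: DROP seq=100 -> fresh
Step 1: SEND seq=225 -> fresh
Step 2: SEND seq=7000 -> fresh
Step 3: SEND seq=100 -> retransmit
Step 4: SEND seq=7190 -> fresh
Step 5: SEND seq=7253 -> fresh
Step 6: SEND seq=409 -> fresh
Step 7: SEND seq=7326 -> fresh

Answer: 3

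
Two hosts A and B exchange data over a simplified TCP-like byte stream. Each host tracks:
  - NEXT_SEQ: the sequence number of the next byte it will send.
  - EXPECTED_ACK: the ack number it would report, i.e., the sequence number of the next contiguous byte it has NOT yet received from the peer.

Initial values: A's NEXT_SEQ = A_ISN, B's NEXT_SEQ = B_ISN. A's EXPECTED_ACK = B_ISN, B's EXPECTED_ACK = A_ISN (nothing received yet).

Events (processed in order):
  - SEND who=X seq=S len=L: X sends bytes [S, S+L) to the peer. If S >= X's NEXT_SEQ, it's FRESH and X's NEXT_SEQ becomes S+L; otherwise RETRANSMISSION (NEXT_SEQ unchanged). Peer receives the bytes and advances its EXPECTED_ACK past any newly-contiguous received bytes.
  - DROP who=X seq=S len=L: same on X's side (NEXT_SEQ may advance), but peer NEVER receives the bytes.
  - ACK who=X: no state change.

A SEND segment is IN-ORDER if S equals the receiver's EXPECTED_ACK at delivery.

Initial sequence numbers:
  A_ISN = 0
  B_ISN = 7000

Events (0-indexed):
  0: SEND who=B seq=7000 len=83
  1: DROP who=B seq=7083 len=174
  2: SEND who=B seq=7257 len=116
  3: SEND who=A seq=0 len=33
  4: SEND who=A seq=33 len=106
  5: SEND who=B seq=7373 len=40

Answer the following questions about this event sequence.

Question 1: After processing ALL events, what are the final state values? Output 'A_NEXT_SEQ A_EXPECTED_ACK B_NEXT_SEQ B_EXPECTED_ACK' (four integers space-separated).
After event 0: A_seq=0 A_ack=7083 B_seq=7083 B_ack=0
After event 1: A_seq=0 A_ack=7083 B_seq=7257 B_ack=0
After event 2: A_seq=0 A_ack=7083 B_seq=7373 B_ack=0
After event 3: A_seq=33 A_ack=7083 B_seq=7373 B_ack=33
After event 4: A_seq=139 A_ack=7083 B_seq=7373 B_ack=139
After event 5: A_seq=139 A_ack=7083 B_seq=7413 B_ack=139

Answer: 139 7083 7413 139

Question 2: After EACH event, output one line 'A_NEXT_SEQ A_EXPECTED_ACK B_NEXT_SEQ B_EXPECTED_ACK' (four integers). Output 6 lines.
0 7083 7083 0
0 7083 7257 0
0 7083 7373 0
33 7083 7373 33
139 7083 7373 139
139 7083 7413 139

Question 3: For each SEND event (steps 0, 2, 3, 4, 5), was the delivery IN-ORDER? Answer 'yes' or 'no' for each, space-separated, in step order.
Step 0: SEND seq=7000 -> in-order
Step 2: SEND seq=7257 -> out-of-order
Step 3: SEND seq=0 -> in-order
Step 4: SEND seq=33 -> in-order
Step 5: SEND seq=7373 -> out-of-order

Answer: yes no yes yes no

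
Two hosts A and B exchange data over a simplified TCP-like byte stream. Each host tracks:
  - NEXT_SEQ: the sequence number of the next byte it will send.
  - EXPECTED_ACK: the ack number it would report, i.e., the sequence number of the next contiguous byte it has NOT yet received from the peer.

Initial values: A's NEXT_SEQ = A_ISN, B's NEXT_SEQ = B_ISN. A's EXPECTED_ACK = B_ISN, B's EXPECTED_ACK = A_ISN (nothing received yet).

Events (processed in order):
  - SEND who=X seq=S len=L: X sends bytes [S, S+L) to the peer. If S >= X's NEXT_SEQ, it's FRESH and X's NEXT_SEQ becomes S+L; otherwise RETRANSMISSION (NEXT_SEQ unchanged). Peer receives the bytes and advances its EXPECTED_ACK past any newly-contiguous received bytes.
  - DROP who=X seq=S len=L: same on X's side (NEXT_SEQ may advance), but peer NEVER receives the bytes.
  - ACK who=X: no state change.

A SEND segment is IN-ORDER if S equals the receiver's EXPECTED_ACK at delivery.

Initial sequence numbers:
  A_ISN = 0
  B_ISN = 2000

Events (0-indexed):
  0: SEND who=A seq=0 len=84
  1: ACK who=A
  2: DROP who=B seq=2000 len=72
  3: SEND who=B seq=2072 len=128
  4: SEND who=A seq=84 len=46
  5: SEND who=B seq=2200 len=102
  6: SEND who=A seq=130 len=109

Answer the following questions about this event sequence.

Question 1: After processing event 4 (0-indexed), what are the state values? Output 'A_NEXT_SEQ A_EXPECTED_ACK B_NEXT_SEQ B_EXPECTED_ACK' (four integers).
After event 0: A_seq=84 A_ack=2000 B_seq=2000 B_ack=84
After event 1: A_seq=84 A_ack=2000 B_seq=2000 B_ack=84
After event 2: A_seq=84 A_ack=2000 B_seq=2072 B_ack=84
After event 3: A_seq=84 A_ack=2000 B_seq=2200 B_ack=84
After event 4: A_seq=130 A_ack=2000 B_seq=2200 B_ack=130

130 2000 2200 130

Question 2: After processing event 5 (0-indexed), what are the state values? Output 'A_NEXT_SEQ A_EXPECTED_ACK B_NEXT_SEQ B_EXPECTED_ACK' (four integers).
After event 0: A_seq=84 A_ack=2000 B_seq=2000 B_ack=84
After event 1: A_seq=84 A_ack=2000 B_seq=2000 B_ack=84
After event 2: A_seq=84 A_ack=2000 B_seq=2072 B_ack=84
After event 3: A_seq=84 A_ack=2000 B_seq=2200 B_ack=84
After event 4: A_seq=130 A_ack=2000 B_seq=2200 B_ack=130
After event 5: A_seq=130 A_ack=2000 B_seq=2302 B_ack=130

130 2000 2302 130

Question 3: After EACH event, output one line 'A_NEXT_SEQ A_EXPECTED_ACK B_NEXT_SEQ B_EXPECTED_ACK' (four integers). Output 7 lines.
84 2000 2000 84
84 2000 2000 84
84 2000 2072 84
84 2000 2200 84
130 2000 2200 130
130 2000 2302 130
239 2000 2302 239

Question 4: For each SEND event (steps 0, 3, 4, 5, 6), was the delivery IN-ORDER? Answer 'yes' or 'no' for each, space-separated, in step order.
Answer: yes no yes no yes

Derivation:
Step 0: SEND seq=0 -> in-order
Step 3: SEND seq=2072 -> out-of-order
Step 4: SEND seq=84 -> in-order
Step 5: SEND seq=2200 -> out-of-order
Step 6: SEND seq=130 -> in-order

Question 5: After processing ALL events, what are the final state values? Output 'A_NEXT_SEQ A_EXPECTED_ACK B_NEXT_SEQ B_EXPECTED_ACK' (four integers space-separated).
After event 0: A_seq=84 A_ack=2000 B_seq=2000 B_ack=84
After event 1: A_seq=84 A_ack=2000 B_seq=2000 B_ack=84
After event 2: A_seq=84 A_ack=2000 B_seq=2072 B_ack=84
After event 3: A_seq=84 A_ack=2000 B_seq=2200 B_ack=84
After event 4: A_seq=130 A_ack=2000 B_seq=2200 B_ack=130
After event 5: A_seq=130 A_ack=2000 B_seq=2302 B_ack=130
After event 6: A_seq=239 A_ack=2000 B_seq=2302 B_ack=239

Answer: 239 2000 2302 239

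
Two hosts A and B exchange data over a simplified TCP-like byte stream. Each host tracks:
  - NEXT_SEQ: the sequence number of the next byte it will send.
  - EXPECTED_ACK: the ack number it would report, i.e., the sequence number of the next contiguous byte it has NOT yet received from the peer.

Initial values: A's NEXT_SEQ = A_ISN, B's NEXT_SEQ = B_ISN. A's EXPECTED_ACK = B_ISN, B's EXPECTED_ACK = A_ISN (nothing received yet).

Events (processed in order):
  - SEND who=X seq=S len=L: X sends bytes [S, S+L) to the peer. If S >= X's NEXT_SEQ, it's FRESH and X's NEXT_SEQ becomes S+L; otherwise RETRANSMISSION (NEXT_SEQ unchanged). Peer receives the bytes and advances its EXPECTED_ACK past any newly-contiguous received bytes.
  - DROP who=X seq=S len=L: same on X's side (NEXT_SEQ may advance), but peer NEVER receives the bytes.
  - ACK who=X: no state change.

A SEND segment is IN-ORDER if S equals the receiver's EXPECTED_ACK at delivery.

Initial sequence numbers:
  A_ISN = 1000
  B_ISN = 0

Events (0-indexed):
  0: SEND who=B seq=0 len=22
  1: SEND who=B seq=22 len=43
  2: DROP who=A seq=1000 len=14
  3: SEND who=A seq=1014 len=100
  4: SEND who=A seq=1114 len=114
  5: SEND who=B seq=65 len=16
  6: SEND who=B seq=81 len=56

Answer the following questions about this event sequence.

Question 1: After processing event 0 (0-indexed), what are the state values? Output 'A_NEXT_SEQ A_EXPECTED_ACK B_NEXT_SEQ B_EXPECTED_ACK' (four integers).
After event 0: A_seq=1000 A_ack=22 B_seq=22 B_ack=1000

1000 22 22 1000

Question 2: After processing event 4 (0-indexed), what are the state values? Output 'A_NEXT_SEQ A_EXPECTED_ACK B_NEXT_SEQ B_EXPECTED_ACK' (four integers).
After event 0: A_seq=1000 A_ack=22 B_seq=22 B_ack=1000
After event 1: A_seq=1000 A_ack=65 B_seq=65 B_ack=1000
After event 2: A_seq=1014 A_ack=65 B_seq=65 B_ack=1000
After event 3: A_seq=1114 A_ack=65 B_seq=65 B_ack=1000
After event 4: A_seq=1228 A_ack=65 B_seq=65 B_ack=1000

1228 65 65 1000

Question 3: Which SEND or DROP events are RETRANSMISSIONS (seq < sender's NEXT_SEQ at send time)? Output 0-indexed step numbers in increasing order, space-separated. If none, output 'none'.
Step 0: SEND seq=0 -> fresh
Step 1: SEND seq=22 -> fresh
Step 2: DROP seq=1000 -> fresh
Step 3: SEND seq=1014 -> fresh
Step 4: SEND seq=1114 -> fresh
Step 5: SEND seq=65 -> fresh
Step 6: SEND seq=81 -> fresh

Answer: none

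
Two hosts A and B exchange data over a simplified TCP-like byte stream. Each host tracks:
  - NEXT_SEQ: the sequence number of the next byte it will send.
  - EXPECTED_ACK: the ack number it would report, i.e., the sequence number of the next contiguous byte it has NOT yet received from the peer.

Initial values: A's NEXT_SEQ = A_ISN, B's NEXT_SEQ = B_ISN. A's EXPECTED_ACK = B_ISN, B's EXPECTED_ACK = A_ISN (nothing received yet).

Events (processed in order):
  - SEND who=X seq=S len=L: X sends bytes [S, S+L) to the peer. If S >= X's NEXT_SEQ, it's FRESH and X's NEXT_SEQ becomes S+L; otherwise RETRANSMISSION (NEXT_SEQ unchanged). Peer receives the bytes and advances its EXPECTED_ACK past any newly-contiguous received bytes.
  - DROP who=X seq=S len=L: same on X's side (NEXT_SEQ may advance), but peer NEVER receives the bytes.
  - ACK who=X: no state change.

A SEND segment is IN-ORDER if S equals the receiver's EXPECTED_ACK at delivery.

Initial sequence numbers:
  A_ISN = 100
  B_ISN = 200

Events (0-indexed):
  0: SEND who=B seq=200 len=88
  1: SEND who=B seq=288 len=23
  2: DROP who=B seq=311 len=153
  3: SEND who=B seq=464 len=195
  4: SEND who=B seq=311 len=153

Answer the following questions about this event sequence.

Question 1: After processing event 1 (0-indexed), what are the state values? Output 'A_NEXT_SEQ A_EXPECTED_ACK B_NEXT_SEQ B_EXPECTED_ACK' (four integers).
After event 0: A_seq=100 A_ack=288 B_seq=288 B_ack=100
After event 1: A_seq=100 A_ack=311 B_seq=311 B_ack=100

100 311 311 100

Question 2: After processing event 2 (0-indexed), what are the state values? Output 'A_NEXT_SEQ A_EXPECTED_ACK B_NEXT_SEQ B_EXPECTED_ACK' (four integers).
After event 0: A_seq=100 A_ack=288 B_seq=288 B_ack=100
After event 1: A_seq=100 A_ack=311 B_seq=311 B_ack=100
After event 2: A_seq=100 A_ack=311 B_seq=464 B_ack=100

100 311 464 100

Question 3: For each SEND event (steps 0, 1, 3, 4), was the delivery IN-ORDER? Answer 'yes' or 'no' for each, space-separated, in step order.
Answer: yes yes no yes

Derivation:
Step 0: SEND seq=200 -> in-order
Step 1: SEND seq=288 -> in-order
Step 3: SEND seq=464 -> out-of-order
Step 4: SEND seq=311 -> in-order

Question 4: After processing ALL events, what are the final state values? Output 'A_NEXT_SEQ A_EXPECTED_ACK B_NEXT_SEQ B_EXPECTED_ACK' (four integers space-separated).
After event 0: A_seq=100 A_ack=288 B_seq=288 B_ack=100
After event 1: A_seq=100 A_ack=311 B_seq=311 B_ack=100
After event 2: A_seq=100 A_ack=311 B_seq=464 B_ack=100
After event 3: A_seq=100 A_ack=311 B_seq=659 B_ack=100
After event 4: A_seq=100 A_ack=659 B_seq=659 B_ack=100

Answer: 100 659 659 100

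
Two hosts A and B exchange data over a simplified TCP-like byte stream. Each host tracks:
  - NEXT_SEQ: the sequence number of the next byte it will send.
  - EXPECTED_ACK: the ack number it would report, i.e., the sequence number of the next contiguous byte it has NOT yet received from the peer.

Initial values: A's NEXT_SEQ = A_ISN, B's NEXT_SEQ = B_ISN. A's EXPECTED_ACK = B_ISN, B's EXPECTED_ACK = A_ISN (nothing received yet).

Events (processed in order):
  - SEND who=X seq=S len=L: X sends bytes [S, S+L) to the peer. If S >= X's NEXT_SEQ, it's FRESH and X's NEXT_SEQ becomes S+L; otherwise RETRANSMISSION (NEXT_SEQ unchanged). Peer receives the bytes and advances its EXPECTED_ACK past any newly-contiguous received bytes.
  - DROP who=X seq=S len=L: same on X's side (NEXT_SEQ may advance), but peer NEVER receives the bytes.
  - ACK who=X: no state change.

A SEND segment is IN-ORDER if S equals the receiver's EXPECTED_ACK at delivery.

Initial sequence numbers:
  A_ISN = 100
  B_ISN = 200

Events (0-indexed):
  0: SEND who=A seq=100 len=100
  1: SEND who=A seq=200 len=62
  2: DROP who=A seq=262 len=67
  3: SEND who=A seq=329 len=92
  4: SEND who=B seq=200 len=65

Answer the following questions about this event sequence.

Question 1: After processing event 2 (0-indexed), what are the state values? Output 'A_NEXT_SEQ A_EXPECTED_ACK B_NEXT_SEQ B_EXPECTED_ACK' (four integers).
After event 0: A_seq=200 A_ack=200 B_seq=200 B_ack=200
After event 1: A_seq=262 A_ack=200 B_seq=200 B_ack=262
After event 2: A_seq=329 A_ack=200 B_seq=200 B_ack=262

329 200 200 262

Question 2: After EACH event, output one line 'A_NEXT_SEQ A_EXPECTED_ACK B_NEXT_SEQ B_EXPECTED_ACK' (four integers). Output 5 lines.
200 200 200 200
262 200 200 262
329 200 200 262
421 200 200 262
421 265 265 262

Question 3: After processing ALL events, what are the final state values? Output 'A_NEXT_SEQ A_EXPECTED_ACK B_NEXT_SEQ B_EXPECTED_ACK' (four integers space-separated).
Answer: 421 265 265 262

Derivation:
After event 0: A_seq=200 A_ack=200 B_seq=200 B_ack=200
After event 1: A_seq=262 A_ack=200 B_seq=200 B_ack=262
After event 2: A_seq=329 A_ack=200 B_seq=200 B_ack=262
After event 3: A_seq=421 A_ack=200 B_seq=200 B_ack=262
After event 4: A_seq=421 A_ack=265 B_seq=265 B_ack=262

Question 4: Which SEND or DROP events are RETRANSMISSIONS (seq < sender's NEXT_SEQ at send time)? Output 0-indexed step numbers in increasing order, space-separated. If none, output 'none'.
Step 0: SEND seq=100 -> fresh
Step 1: SEND seq=200 -> fresh
Step 2: DROP seq=262 -> fresh
Step 3: SEND seq=329 -> fresh
Step 4: SEND seq=200 -> fresh

Answer: none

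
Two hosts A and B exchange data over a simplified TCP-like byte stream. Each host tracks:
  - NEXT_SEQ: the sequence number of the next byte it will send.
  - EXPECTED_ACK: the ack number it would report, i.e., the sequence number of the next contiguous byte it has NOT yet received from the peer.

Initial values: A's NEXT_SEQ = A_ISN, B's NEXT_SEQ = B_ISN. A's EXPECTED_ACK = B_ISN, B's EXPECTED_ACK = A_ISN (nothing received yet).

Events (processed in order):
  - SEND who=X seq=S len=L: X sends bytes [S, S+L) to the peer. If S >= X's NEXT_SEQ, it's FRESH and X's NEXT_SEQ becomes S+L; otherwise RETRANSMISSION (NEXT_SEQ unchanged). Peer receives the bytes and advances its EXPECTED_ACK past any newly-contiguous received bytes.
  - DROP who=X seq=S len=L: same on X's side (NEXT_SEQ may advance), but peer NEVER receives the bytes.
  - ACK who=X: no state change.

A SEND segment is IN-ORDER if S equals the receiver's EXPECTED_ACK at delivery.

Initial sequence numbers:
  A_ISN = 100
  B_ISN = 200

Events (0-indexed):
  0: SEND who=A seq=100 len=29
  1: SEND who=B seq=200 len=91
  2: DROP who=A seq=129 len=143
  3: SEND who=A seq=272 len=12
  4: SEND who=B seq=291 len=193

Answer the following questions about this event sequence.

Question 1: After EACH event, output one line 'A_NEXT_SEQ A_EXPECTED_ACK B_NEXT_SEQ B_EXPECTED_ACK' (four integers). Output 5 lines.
129 200 200 129
129 291 291 129
272 291 291 129
284 291 291 129
284 484 484 129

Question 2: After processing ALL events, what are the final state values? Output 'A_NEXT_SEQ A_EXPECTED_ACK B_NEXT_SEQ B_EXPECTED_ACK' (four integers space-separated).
Answer: 284 484 484 129

Derivation:
After event 0: A_seq=129 A_ack=200 B_seq=200 B_ack=129
After event 1: A_seq=129 A_ack=291 B_seq=291 B_ack=129
After event 2: A_seq=272 A_ack=291 B_seq=291 B_ack=129
After event 3: A_seq=284 A_ack=291 B_seq=291 B_ack=129
After event 4: A_seq=284 A_ack=484 B_seq=484 B_ack=129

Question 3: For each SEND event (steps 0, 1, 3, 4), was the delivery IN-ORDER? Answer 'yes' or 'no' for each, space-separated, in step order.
Step 0: SEND seq=100 -> in-order
Step 1: SEND seq=200 -> in-order
Step 3: SEND seq=272 -> out-of-order
Step 4: SEND seq=291 -> in-order

Answer: yes yes no yes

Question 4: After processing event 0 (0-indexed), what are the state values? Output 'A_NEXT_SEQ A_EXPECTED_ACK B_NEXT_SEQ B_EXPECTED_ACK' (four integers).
After event 0: A_seq=129 A_ack=200 B_seq=200 B_ack=129

129 200 200 129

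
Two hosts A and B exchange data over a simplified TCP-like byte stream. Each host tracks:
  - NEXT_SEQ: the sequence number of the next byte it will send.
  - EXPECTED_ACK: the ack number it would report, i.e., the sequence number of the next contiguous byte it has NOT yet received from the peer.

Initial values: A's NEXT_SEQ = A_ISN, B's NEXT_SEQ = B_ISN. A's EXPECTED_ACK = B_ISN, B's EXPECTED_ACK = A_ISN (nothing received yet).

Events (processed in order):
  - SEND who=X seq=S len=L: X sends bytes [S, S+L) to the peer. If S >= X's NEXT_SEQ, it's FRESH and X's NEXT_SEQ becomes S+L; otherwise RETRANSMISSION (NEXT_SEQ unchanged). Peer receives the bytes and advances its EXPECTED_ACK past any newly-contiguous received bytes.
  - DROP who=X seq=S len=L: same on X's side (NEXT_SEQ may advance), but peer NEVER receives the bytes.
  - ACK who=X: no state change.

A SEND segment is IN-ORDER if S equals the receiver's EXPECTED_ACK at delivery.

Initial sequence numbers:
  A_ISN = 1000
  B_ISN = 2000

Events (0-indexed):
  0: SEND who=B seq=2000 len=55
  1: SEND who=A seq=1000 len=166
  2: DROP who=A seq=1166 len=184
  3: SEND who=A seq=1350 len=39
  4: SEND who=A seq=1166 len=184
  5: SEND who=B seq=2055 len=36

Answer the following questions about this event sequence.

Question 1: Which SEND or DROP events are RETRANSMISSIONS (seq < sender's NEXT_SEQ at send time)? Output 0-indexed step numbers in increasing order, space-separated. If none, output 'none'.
Answer: 4

Derivation:
Step 0: SEND seq=2000 -> fresh
Step 1: SEND seq=1000 -> fresh
Step 2: DROP seq=1166 -> fresh
Step 3: SEND seq=1350 -> fresh
Step 4: SEND seq=1166 -> retransmit
Step 5: SEND seq=2055 -> fresh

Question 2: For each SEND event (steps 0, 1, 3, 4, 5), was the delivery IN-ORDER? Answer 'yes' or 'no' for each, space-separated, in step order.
Step 0: SEND seq=2000 -> in-order
Step 1: SEND seq=1000 -> in-order
Step 3: SEND seq=1350 -> out-of-order
Step 4: SEND seq=1166 -> in-order
Step 5: SEND seq=2055 -> in-order

Answer: yes yes no yes yes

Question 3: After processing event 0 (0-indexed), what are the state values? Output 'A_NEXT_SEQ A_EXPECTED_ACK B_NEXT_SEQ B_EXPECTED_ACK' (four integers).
After event 0: A_seq=1000 A_ack=2055 B_seq=2055 B_ack=1000

1000 2055 2055 1000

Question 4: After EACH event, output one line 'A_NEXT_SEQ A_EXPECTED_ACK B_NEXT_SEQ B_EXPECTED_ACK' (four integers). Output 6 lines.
1000 2055 2055 1000
1166 2055 2055 1166
1350 2055 2055 1166
1389 2055 2055 1166
1389 2055 2055 1389
1389 2091 2091 1389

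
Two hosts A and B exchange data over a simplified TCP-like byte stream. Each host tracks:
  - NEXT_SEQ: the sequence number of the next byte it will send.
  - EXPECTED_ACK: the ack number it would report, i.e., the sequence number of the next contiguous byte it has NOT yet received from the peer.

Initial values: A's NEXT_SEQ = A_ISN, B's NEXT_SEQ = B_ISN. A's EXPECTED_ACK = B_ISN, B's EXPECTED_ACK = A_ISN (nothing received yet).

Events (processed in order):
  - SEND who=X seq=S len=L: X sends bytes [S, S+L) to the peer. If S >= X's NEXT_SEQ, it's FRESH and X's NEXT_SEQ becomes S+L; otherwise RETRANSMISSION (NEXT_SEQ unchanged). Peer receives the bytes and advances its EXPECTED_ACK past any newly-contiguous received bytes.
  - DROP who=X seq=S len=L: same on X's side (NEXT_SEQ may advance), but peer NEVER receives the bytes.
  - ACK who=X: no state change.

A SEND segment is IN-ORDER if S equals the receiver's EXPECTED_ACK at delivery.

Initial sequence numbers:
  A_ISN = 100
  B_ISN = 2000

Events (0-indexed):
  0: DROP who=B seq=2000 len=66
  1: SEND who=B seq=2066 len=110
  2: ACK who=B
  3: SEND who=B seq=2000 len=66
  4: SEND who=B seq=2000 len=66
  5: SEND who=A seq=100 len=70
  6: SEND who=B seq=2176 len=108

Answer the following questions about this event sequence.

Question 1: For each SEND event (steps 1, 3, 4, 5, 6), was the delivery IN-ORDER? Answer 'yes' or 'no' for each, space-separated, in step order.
Answer: no yes no yes yes

Derivation:
Step 1: SEND seq=2066 -> out-of-order
Step 3: SEND seq=2000 -> in-order
Step 4: SEND seq=2000 -> out-of-order
Step 5: SEND seq=100 -> in-order
Step 6: SEND seq=2176 -> in-order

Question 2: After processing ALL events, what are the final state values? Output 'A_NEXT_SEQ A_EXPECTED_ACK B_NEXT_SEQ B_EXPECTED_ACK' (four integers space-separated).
Answer: 170 2284 2284 170

Derivation:
After event 0: A_seq=100 A_ack=2000 B_seq=2066 B_ack=100
After event 1: A_seq=100 A_ack=2000 B_seq=2176 B_ack=100
After event 2: A_seq=100 A_ack=2000 B_seq=2176 B_ack=100
After event 3: A_seq=100 A_ack=2176 B_seq=2176 B_ack=100
After event 4: A_seq=100 A_ack=2176 B_seq=2176 B_ack=100
After event 5: A_seq=170 A_ack=2176 B_seq=2176 B_ack=170
After event 6: A_seq=170 A_ack=2284 B_seq=2284 B_ack=170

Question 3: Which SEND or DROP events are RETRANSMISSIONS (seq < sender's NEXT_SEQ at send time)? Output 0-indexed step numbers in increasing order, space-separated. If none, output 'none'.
Step 0: DROP seq=2000 -> fresh
Step 1: SEND seq=2066 -> fresh
Step 3: SEND seq=2000 -> retransmit
Step 4: SEND seq=2000 -> retransmit
Step 5: SEND seq=100 -> fresh
Step 6: SEND seq=2176 -> fresh

Answer: 3 4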